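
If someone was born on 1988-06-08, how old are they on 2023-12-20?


Birth: 1988-06-08
Reference: 2023-12-20
Year difference: 2023 - 1988 = 35

35 years old


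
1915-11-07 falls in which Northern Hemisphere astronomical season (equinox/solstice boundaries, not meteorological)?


Date: November 7
Astronomical Autumn (approx.; exact equinox/solstice day varies by year): September 22 to December 20
November 7 falls within the Autumn window

Autumn


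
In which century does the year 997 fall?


Century = (year - 1) // 100 + 1
= (997 - 1) // 100 + 1
= 996 // 100 + 1
= 9 + 1

10th century


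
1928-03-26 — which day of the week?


Date: March 26, 1928
Anchor: Jan 1, 1928. With p = 1928 - 1 = 1927: (p + p//4 - p//100 + p//400) mod 7 = (1927 + 481 - 19 + 4) mod 7 = 2393 mod 7 = 6 -> Sunday (Mon=0 ... Sun=6)
Days before March (Jan-Feb): 60; offset = 60 + 26 - 1 = 85
Weekday index = (6 + 85) mod 7 = 0

Day of the week: Monday


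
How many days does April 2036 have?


April 2036

30 days


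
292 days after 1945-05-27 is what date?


Start: 1945-05-27, add 292 days
May 1945 has 31 days: 31 - 27 = 4 days to May 31 -> 288 left
June 1945 has 30 days -> 258 left
July 1945 has 31 days -> 227 left
August 1945 has 31 days -> 196 left
September 1945 has 30 days -> 166 left
October 1945 has 31 days -> 135 left
November 1945 has 30 days -> 105 left
December 1945 has 31 days -> 74 left
January 1946 has 31 days -> 43 left
February 1946 has 28 days -> 15 left
March 1946: 15 <= 31 -> lands on March 15

Result: 1946-03-15


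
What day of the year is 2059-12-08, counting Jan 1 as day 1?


Date: December 8, 2059
Days in months 1 through 11: 334
Plus 8 days in December

Day of year: 342


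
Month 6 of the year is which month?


Month 6 of 12

June


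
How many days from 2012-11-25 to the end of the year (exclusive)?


Day of year: 330 of 366
Remaining = 366 - 330

36 days


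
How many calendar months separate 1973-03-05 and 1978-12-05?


From March 1973 to December 1978
5 years * 12 = 60 months, plus 9 months = 69

69 months


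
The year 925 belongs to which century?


Century = (year - 1) // 100 + 1
= (925 - 1) // 100 + 1
= 924 // 100 + 1
= 9 + 1

10th century


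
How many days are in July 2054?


July 2054

31 days


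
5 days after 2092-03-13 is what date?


Start: 2092-03-13, add 5 days
March 2092 has 31 days; 13 + 5 = 18 stays within March

Result: 2092-03-18


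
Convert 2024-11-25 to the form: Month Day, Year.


ISO 2024-11-25 parses as year=2024, month=11, day=25
Month 11 -> November

November 25, 2024


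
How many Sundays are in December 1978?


December 1978 has 31 days
Anchor: Jan 1, 1978. With p = 1978 - 1 = 1977: (p + p//4 - p//100 + p//400) mod 7 = (1977 + 494 - 19 + 4) mod 7 = 2456 mod 7 = 6 -> Sunday (Mon=0 ... Sun=6)
Days before December (Jan-Nov): 334; December 1 index = (6 + 334) mod 7 = 4 -> Friday
First Sunday is December 3
Sundays: 3, 10, 17, 24, 31

5 Sundays


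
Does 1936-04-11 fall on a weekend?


Anchor: Jan 1, 1936. With p = 1936 - 1 = 1935: (p + p//4 - p//100 + p//400) mod 7 = (1935 + 483 - 19 + 4) mod 7 = 2403 mod 7 = 2 -> Wednesday (Mon=0 ... Sun=6)
Day of year: 102; offset = 101
Weekday index = (2 + 101) mod 7 = 5 -> Saturday
Weekend days: Saturday, Sunday

Yes


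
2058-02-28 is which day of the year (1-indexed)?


Date: February 28, 2058
Days in months 1 through 1: 31
Plus 28 days in February

Day of year: 59


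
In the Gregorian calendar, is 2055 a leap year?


Gregorian leap year rule: divisible by 4, but not by 100, unless also by 400.
2055 is not divisible by 4 -> not a leap year

No


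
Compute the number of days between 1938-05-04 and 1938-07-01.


From 1938-05-04 to 1938-07-01
1938-05-04: days before May = 31 + 28 + 31 + 30 = 120 (1938 is not a leap year); day of year = 120 + 4 = 124
1938-07-01: days before July = 31 + 28 + 31 + 30 + 31 + 30 = 181 (1938 is not a leap year); day of year = 181 + 1 = 182
Same year: 182 - 124 = 58

58 days


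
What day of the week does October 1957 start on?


Target: October 1, 1957
Anchor: Jan 1, 1957. With p = 1957 - 1 = 1956: (p + p//4 - p//100 + p//400) mod 7 = (1956 + 489 - 19 + 4) mod 7 = 2430 mod 7 = 1 -> Tuesday (Mon=0 ... Sun=6)
Days before October (Jan-Sep): 273 days
Weekday index = (1 + 273) mod 7 = 1

Tuesday


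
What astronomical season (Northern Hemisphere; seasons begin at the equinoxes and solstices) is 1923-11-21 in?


Date: November 21
Astronomical Autumn (approx.; exact equinox/solstice day varies by year): September 22 to December 20
November 21 falls within the Autumn window

Autumn


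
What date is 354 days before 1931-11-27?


Start: 1931-11-27, subtract 354 days
Back 27 days from November 27 reaches October 31, 1931 -> 327 left
October 1931 has 31 days -> back to September 30, 1931 -> 296 left
September 1931 has 30 days -> back to August 31, 1931 -> 266 left
August 1931 has 31 days -> back to July 31, 1931 -> 235 left
July 1931 has 31 days -> back to June 30, 1931 -> 204 left
June 1931 has 30 days -> back to May 31, 1931 -> 174 left
May 1931 has 31 days -> back to April 30, 1931 -> 143 left
April 1931 has 30 days -> back to March 31, 1931 -> 113 left
March 1931 has 31 days -> back to February 28, 1931 -> 82 left
February 1931 has 28 days -> back to January 31, 1931 -> 54 left
January 1931 has 31 days -> back to December 31, 1930 -> 23 left
December 1930: 31 - 23 = 8 -> lands on December 8

Result: 1930-12-08


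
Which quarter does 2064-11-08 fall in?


Month: November (month 11)
Q1: Jan-Mar, Q2: Apr-Jun, Q3: Jul-Sep, Q4: Oct-Dec

Q4


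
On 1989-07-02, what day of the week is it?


Date: July 2, 1989
Anchor: Jan 1, 1989. With p = 1989 - 1 = 1988: (p + p//4 - p//100 + p//400) mod 7 = (1988 + 497 - 19 + 4) mod 7 = 2470 mod 7 = 6 -> Sunday (Mon=0 ... Sun=6)
Days before July (Jan-Jun): 181; offset = 181 + 2 - 1 = 182
Weekday index = (6 + 182) mod 7 = 6

Day of the week: Sunday


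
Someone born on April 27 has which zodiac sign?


Date: April 27
Conventional tropical zodiac dates: Taurus from April 20 onward; Gemini starts May 21
April 27 falls within the Taurus range

Taurus


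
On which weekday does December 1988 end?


December 1988 has 31 days
Anchor: Jan 1, 1988. With p = 1988 - 1 = 1987: (p + p//4 - p//100 + p//400) mod 7 = (1987 + 496 - 19 + 4) mod 7 = 2468 mod 7 = 4 -> Friday (Mon=0 ... Sun=6)
Days before December (Jan-Nov): 335; December 1 index = (4 + 335) mod 7 = 3 -> Thursday
Last day offset: 31 - 1 = 30 days
Weekday index = (3 + 30) mod 7 = 5

Saturday, December 31


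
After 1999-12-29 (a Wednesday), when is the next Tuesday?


Current: Wednesday
Target: Tuesday
Days ahead: 6

Next Tuesday: 2000-01-04


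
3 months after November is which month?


November is month 11
11 + 3 = 14; wrap: 14 - 12 = 2

February


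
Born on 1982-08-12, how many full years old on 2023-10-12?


Birth: 1982-08-12
Reference: 2023-10-12
Year difference: 2023 - 1982 = 41

41 years old


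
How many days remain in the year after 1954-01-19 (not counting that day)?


Day of year: 19 of 365
Remaining = 365 - 19

346 days


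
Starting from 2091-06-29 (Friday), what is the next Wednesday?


Current: Friday
Target: Wednesday
Days ahead: 5

Next Wednesday: 2091-07-04


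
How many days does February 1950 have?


February 1950 (leap year: no)

28 days


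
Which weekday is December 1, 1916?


Target: December 1, 1916
Anchor: Jan 1, 1916. With p = 1916 - 1 = 1915: (p + p//4 - p//100 + p//400) mod 7 = (1915 + 478 - 19 + 4) mod 7 = 2378 mod 7 = 5 -> Saturday (Mon=0 ... Sun=6)
Days before December (Jan-Nov): 335 days
Weekday index = (5 + 335) mod 7 = 4

Friday


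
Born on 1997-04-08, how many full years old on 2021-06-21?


Birth: 1997-04-08
Reference: 2021-06-21
Year difference: 2021 - 1997 = 24

24 years old


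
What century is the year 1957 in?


Century = (year - 1) // 100 + 1
= (1957 - 1) // 100 + 1
= 1956 // 100 + 1
= 19 + 1

20th century


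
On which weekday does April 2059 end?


April 2059 has 30 days
Anchor: Jan 1, 2059. With p = 2059 - 1 = 2058: (p + p//4 - p//100 + p//400) mod 7 = (2058 + 514 - 20 + 5) mod 7 = 2557 mod 7 = 2 -> Wednesday (Mon=0 ... Sun=6)
Days before April (Jan-Mar): 90; April 1 index = (2 + 90) mod 7 = 1 -> Tuesday
Last day offset: 30 - 1 = 29 days
Weekday index = (1 + 29) mod 7 = 2

Wednesday, April 30


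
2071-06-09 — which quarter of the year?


Month: June (month 6)
Q1: Jan-Mar, Q2: Apr-Jun, Q3: Jul-Sep, Q4: Oct-Dec

Q2


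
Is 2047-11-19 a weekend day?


Anchor: Jan 1, 2047. With p = 2047 - 1 = 2046: (p + p//4 - p//100 + p//400) mod 7 = (2046 + 511 - 20 + 5) mod 7 = 2542 mod 7 = 1 -> Tuesday (Mon=0 ... Sun=6)
Day of year: 323; offset = 322
Weekday index = (1 + 322) mod 7 = 1 -> Tuesday
Weekend days: Saturday, Sunday

No


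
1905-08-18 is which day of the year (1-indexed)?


Date: August 18, 1905
Days in months 1 through 7: 212
Plus 18 days in August

Day of year: 230


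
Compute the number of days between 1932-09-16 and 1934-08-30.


From 1932-09-16 to 1934-08-30
1932-09-16: days before September = 31 + 29 + 31 + 30 + 31 + 30 + 31 + 31 = 244 (1932 is a leap year); day of year = 244 + 16 = 260
1934-08-30: days before August = 31 + 28 + 31 + 30 + 31 + 30 + 31 = 212 (1934 is not a leap year); day of year = 212 + 30 = 242
Rest of 1932: 366 - 260 = 106
Full years 1933 (365): 365
Total = 106 + 365 + 242 = 713

713 days


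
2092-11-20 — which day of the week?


Date: November 20, 2092
Anchor: Jan 1, 2092. With p = 2092 - 1 = 2091: (p + p//4 - p//100 + p//400) mod 7 = (2091 + 522 - 20 + 5) mod 7 = 2598 mod 7 = 1 -> Tuesday (Mon=0 ... Sun=6)
Days before November (Jan-Oct): 305; offset = 305 + 20 - 1 = 324
Weekday index = (1 + 324) mod 7 = 3

Day of the week: Thursday


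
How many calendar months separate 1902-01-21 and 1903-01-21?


From January 1902 to January 1903
1 year * 12 = 12 months = 12

12 months


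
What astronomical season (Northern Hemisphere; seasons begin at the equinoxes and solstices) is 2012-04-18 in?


Date: April 18
Astronomical Spring (approx.; exact equinox/solstice day varies by year): March 20 to June 20
April 18 falls within the Spring window

Spring


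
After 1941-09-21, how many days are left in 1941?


Day of year: 264 of 365
Remaining = 365 - 264

101 days


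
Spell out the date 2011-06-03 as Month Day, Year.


ISO 2011-06-03 parses as year=2011, month=06, day=03
Month 6 -> June

June 3, 2011


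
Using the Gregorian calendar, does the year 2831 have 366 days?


Gregorian leap year rule: divisible by 4, but not by 100, unless also by 400.
2831 is not divisible by 4 -> not a leap year

No


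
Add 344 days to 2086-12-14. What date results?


Start: 2086-12-14, add 344 days
December 2086 has 31 days: 31 - 14 = 17 days to December 31 -> 327 left
January 2087 has 31 days -> 296 left
February 2087 has 28 days -> 268 left
March 2087 has 31 days -> 237 left
April 2087 has 30 days -> 207 left
May 2087 has 31 days -> 176 left
June 2087 has 30 days -> 146 left
July 2087 has 31 days -> 115 left
August 2087 has 31 days -> 84 left
September 2087 has 30 days -> 54 left
October 2087 has 31 days -> 23 left
November 2087: 23 <= 30 -> lands on November 23

Result: 2087-11-23


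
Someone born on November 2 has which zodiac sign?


Date: November 2
Conventional tropical zodiac dates: Scorpio from October 23 onward; Sagittarius starts November 22
November 2 falls within the Scorpio range

Scorpio


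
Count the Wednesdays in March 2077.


March 2077 has 31 days
Anchor: Jan 1, 2077. With p = 2077 - 1 = 2076: (p + p//4 - p//100 + p//400) mod 7 = (2076 + 519 - 20 + 5) mod 7 = 2580 mod 7 = 4 -> Friday (Mon=0 ... Sun=6)
Days before March (Jan-Feb): 59; March 1 index = (4 + 59) mod 7 = 0 -> Monday
First Wednesday is March 3
Wednesdays: 3, 10, 17, 24, 31

5 Wednesdays


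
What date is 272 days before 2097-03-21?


Start: 2097-03-21, subtract 272 days
Back 21 days from March 21 reaches February 28, 2097 -> 251 left
February 2097 has 28 days -> back to January 31, 2097 -> 223 left
January 2097 has 31 days -> back to December 31, 2096 -> 192 left
December 2096 has 31 days -> back to November 30, 2096 -> 161 left
November 2096 has 30 days -> back to October 31, 2096 -> 131 left
October 2096 has 31 days -> back to September 30, 2096 -> 100 left
September 2096 has 30 days -> back to August 31, 2096 -> 70 left
August 2096 has 31 days -> back to July 31, 2096 -> 39 left
July 2096 has 31 days -> back to June 30, 2096 -> 8 left
June 2096: 30 - 8 = 22 -> lands on June 22

Result: 2096-06-22


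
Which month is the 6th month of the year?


Month 6 of 12

June


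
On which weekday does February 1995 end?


February 1995 has 28 days
Anchor: Jan 1, 1995. With p = 1995 - 1 = 1994: (p + p//4 - p//100 + p//400) mod 7 = (1994 + 498 - 19 + 4) mod 7 = 2477 mod 7 = 6 -> Sunday (Mon=0 ... Sun=6)
Days before February (Jan): 31; February 1 index = (6 + 31) mod 7 = 2 -> Wednesday
Last day offset: 28 - 1 = 27 days
Weekday index = (2 + 27) mod 7 = 1

Tuesday, February 28


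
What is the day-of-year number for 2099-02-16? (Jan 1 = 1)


Date: February 16, 2099
Days in months 1 through 1: 31
Plus 16 days in February

Day of year: 47


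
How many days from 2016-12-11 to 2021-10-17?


From 2016-12-11 to 2021-10-17
2016-12-11: days before December = 31 + 29 + 31 + 30 + 31 + 30 + 31 + 31 + 30 + 31 + 30 = 335 (2016 is a leap year); day of year = 335 + 11 = 346
2021-10-17: days before October = 31 + 28 + 31 + 30 + 31 + 30 + 31 + 31 + 30 = 273 (2021 is not a leap year); day of year = 273 + 17 = 290
Rest of 2016: 366 - 346 = 20
Full years 2017 (365), 2018 (365), 2019 (365), 2020 (366): 1461
Total = 20 + 1461 + 290 = 1771

1771 days


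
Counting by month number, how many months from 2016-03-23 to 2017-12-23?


From March 2016 to December 2017
1 year * 12 = 12 months, plus 9 months = 21

21 months


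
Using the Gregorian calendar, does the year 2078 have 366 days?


Gregorian leap year rule: divisible by 4, but not by 100, unless also by 400.
2078 is not divisible by 4 -> not a leap year

No


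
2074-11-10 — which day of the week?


Date: November 10, 2074
Anchor: Jan 1, 2074. With p = 2074 - 1 = 2073: (p + p//4 - p//100 + p//400) mod 7 = (2073 + 518 - 20 + 5) mod 7 = 2576 mod 7 = 0 -> Monday (Mon=0 ... Sun=6)
Days before November (Jan-Oct): 304; offset = 304 + 10 - 1 = 313
Weekday index = (0 + 313) mod 7 = 5

Day of the week: Saturday


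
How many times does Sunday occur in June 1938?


June 1938 has 30 days
Anchor: Jan 1, 1938. With p = 1938 - 1 = 1937: (p + p//4 - p//100 + p//400) mod 7 = (1937 + 484 - 19 + 4) mod 7 = 2406 mod 7 = 5 -> Saturday (Mon=0 ... Sun=6)
Days before June (Jan-May): 151; June 1 index = (5 + 151) mod 7 = 2 -> Wednesday
First Sunday is June 5
Sundays: 5, 12, 19, 26

4 Sundays


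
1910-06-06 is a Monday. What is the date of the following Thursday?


Current: Monday
Target: Thursday
Days ahead: 3

Next Thursday: 1910-06-09


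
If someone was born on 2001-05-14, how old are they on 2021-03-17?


Birth: 2001-05-14
Reference: 2021-03-17
Year difference: 2021 - 2001 = 20
Birthday not yet reached in 2021, subtract 1

19 years old


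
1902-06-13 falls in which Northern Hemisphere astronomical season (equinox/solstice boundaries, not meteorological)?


Date: June 13
Astronomical Spring (approx.; exact equinox/solstice day varies by year): March 20 to June 20
June 13 falls within the Spring window

Spring


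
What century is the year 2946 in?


Century = (year - 1) // 100 + 1
= (2946 - 1) // 100 + 1
= 2945 // 100 + 1
= 29 + 1

30th century


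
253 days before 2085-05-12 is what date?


Start: 2085-05-12, subtract 253 days
Back 12 days from May 12 reaches April 30, 2085 -> 241 left
April 2085 has 30 days -> back to March 31, 2085 -> 211 left
March 2085 has 31 days -> back to February 28, 2085 -> 180 left
February 2085 has 28 days -> back to January 31, 2085 -> 152 left
January 2085 has 31 days -> back to December 31, 2084 -> 121 left
December 2084 has 31 days -> back to November 30, 2084 -> 90 left
November 2084 has 30 days -> back to October 31, 2084 -> 60 left
October 2084 has 31 days -> back to September 30, 2084 -> 29 left
September 2084: 30 - 29 = 1 -> lands on September 1

Result: 2084-09-01


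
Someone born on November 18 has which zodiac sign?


Date: November 18
Conventional tropical zodiac dates: Scorpio from October 23 onward; Sagittarius starts November 22
November 18 falls within the Scorpio range

Scorpio


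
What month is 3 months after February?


February is month 2
2 + 3 = 5

May


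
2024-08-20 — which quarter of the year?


Month: August (month 8)
Q1: Jan-Mar, Q2: Apr-Jun, Q3: Jul-Sep, Q4: Oct-Dec

Q3


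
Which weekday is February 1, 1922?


Target: February 1, 1922
Anchor: Jan 1, 1922. With p = 1922 - 1 = 1921: (p + p//4 - p//100 + p//400) mod 7 = (1921 + 480 - 19 + 4) mod 7 = 2386 mod 7 = 6 -> Sunday (Mon=0 ... Sun=6)
Days before February (Jan): 31 days
Weekday index = (6 + 31) mod 7 = 2

Wednesday


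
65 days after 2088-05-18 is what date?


Start: 2088-05-18, add 65 days
May 2088 has 31 days: 31 - 18 = 13 days to May 31 -> 52 left
June 2088 has 30 days -> 22 left
July 2088: 22 <= 31 -> lands on July 22

Result: 2088-07-22


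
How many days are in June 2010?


June 2010

30 days


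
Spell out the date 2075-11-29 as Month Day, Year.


ISO 2075-11-29 parses as year=2075, month=11, day=29
Month 11 -> November

November 29, 2075


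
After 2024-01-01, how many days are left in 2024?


Day of year: 1 of 366
Remaining = 366 - 1

365 days


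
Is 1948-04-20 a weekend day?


Anchor: Jan 1, 1948. With p = 1948 - 1 = 1947: (p + p//4 - p//100 + p//400) mod 7 = (1947 + 486 - 19 + 4) mod 7 = 2418 mod 7 = 3 -> Thursday (Mon=0 ... Sun=6)
Day of year: 111; offset = 110
Weekday index = (3 + 110) mod 7 = 1 -> Tuesday
Weekend days: Saturday, Sunday

No


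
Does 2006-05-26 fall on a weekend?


Anchor: Jan 1, 2006. With p = 2006 - 1 = 2005: (p + p//4 - p//100 + p//400) mod 7 = (2005 + 501 - 20 + 5) mod 7 = 2491 mod 7 = 6 -> Sunday (Mon=0 ... Sun=6)
Day of year: 146; offset = 145
Weekday index = (6 + 145) mod 7 = 4 -> Friday
Weekend days: Saturday, Sunday

No


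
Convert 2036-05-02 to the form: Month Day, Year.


ISO 2036-05-02 parses as year=2036, month=05, day=02
Month 5 -> May

May 2, 2036


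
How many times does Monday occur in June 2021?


June 2021 has 30 days
Anchor: Jan 1, 2021. With p = 2021 - 1 = 2020: (p + p//4 - p//100 + p//400) mod 7 = (2020 + 505 - 20 + 5) mod 7 = 2510 mod 7 = 4 -> Friday (Mon=0 ... Sun=6)
Days before June (Jan-May): 151; June 1 index = (4 + 151) mod 7 = 1 -> Tuesday
First Monday is June 7
Mondays: 7, 14, 21, 28

4 Mondays


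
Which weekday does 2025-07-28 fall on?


Date: July 28, 2025
Anchor: Jan 1, 2025. With p = 2025 - 1 = 2024: (p + p//4 - p//100 + p//400) mod 7 = (2024 + 506 - 20 + 5) mod 7 = 2515 mod 7 = 2 -> Wednesday (Mon=0 ... Sun=6)
Days before July (Jan-Jun): 181; offset = 181 + 28 - 1 = 208
Weekday index = (2 + 208) mod 7 = 0

Day of the week: Monday


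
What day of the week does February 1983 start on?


Target: February 1, 1983
Anchor: Jan 1, 1983. With p = 1983 - 1 = 1982: (p + p//4 - p//100 + p//400) mod 7 = (1982 + 495 - 19 + 4) mod 7 = 2462 mod 7 = 5 -> Saturday (Mon=0 ... Sun=6)
Days before February (Jan): 31 days
Weekday index = (5 + 31) mod 7 = 1

Tuesday


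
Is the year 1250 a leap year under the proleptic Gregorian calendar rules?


Gregorian leap year rule: divisible by 4, but not by 100, unless also by 400.
1250 is not divisible by 4 -> not a leap year

No


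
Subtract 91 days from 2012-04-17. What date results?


Start: 2012-04-17, subtract 91 days
Back 17 days from April 17 reaches March 31, 2012 -> 74 left
March 2012 has 31 days -> back to February 29, 2012 -> 43 left
February 2012 has 29 days -> back to January 31, 2012 -> 14 left
January 2012: 31 - 14 = 17 -> lands on January 17

Result: 2012-01-17


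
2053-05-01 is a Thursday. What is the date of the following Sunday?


Current: Thursday
Target: Sunday
Days ahead: 3

Next Sunday: 2053-05-04


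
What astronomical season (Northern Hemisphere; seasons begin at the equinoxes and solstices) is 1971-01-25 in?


Date: January 25
Astronomical Winter (approx.; exact equinox/solstice day varies by year): December 21 to March 19
January 25 falls within the Winter window

Winter


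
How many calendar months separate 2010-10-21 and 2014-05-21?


From October 2010 to May 2014
4 years * 12 = 48 months, minus 5 months = 43

43 months


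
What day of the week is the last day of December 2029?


December 2029 has 31 days
Anchor: Jan 1, 2029. With p = 2029 - 1 = 2028: (p + p//4 - p//100 + p//400) mod 7 = (2028 + 507 - 20 + 5) mod 7 = 2520 mod 7 = 0 -> Monday (Mon=0 ... Sun=6)
Days before December (Jan-Nov): 334; December 1 index = (0 + 334) mod 7 = 5 -> Saturday
Last day offset: 31 - 1 = 30 days
Weekday index = (5 + 30) mod 7 = 0

Monday, December 31


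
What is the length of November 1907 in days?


November 1907

30 days


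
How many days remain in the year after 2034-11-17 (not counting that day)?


Day of year: 321 of 365
Remaining = 365 - 321

44 days


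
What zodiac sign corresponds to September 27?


Date: September 27
Conventional tropical zodiac dates: Libra from September 23 onward; Scorpio starts October 23
September 27 falls within the Libra range

Libra


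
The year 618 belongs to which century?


Century = (year - 1) // 100 + 1
= (618 - 1) // 100 + 1
= 617 // 100 + 1
= 6 + 1

7th century


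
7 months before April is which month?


April is month 4
4 - 7 = -3; wrap: -3 + 12 = 9

September


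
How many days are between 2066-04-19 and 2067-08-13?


From 2066-04-19 to 2067-08-13
2066-04-19: days before April = 31 + 28 + 31 = 90 (2066 is not a leap year); day of year = 90 + 19 = 109
2067-08-13: days before August = 31 + 28 + 31 + 30 + 31 + 30 + 31 = 212 (2067 is not a leap year); day of year = 212 + 13 = 225
Rest of 2066: 365 - 109 = 256
Total = 256 + 225 = 481

481 days


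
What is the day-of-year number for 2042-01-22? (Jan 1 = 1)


Date: January 22, 2042
No months before January
Plus 22 days in January

Day of year: 22


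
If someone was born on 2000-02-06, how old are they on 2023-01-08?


Birth: 2000-02-06
Reference: 2023-01-08
Year difference: 2023 - 2000 = 23
Birthday not yet reached in 2023, subtract 1

22 years old


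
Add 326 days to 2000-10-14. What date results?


Start: 2000-10-14, add 326 days
October 2000 has 31 days: 31 - 14 = 17 days to October 31 -> 309 left
November 2000 has 30 days -> 279 left
December 2000 has 31 days -> 248 left
January 2001 has 31 days -> 217 left
February 2001 has 28 days -> 189 left
March 2001 has 31 days -> 158 left
April 2001 has 30 days -> 128 left
May 2001 has 31 days -> 97 left
June 2001 has 30 days -> 67 left
July 2001 has 31 days -> 36 left
August 2001 has 31 days -> 5 left
September 2001: 5 <= 30 -> lands on September 5

Result: 2001-09-05


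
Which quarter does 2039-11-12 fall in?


Month: November (month 11)
Q1: Jan-Mar, Q2: Apr-Jun, Q3: Jul-Sep, Q4: Oct-Dec

Q4


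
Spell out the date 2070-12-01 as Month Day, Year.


ISO 2070-12-01 parses as year=2070, month=12, day=01
Month 12 -> December

December 1, 2070


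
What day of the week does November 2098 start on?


Target: November 1, 2098
Anchor: Jan 1, 2098. With p = 2098 - 1 = 2097: (p + p//4 - p//100 + p//400) mod 7 = (2097 + 524 - 20 + 5) mod 7 = 2606 mod 7 = 2 -> Wednesday (Mon=0 ... Sun=6)
Days before November (Jan-Oct): 304 days
Weekday index = (2 + 304) mod 7 = 5

Saturday


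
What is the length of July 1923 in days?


July 1923

31 days


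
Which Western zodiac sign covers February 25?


Date: February 25
Conventional tropical zodiac dates: Pisces from February 19 onward; Aries starts March 21
February 25 falls within the Pisces range

Pisces


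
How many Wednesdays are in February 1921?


February 1921 has 28 days
Anchor: Jan 1, 1921. With p = 1921 - 1 = 1920: (p + p//4 - p//100 + p//400) mod 7 = (1920 + 480 - 19 + 4) mod 7 = 2385 mod 7 = 5 -> Saturday (Mon=0 ... Sun=6)
Days before February (Jan): 31; February 1 index = (5 + 31) mod 7 = 1 -> Tuesday
First Wednesday is February 2
Wednesdays: 2, 9, 16, 23

4 Wednesdays


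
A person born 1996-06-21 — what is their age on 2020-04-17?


Birth: 1996-06-21
Reference: 2020-04-17
Year difference: 2020 - 1996 = 24
Birthday not yet reached in 2020, subtract 1

23 years old


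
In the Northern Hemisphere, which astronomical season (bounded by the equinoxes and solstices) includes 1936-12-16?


Date: December 16
Astronomical Autumn (approx.; exact equinox/solstice day varies by year): September 22 to December 20
December 16 falls within the Autumn window

Autumn


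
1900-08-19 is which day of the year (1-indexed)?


Date: August 19, 1900
Days in months 1 through 7: 212
Plus 19 days in August

Day of year: 231


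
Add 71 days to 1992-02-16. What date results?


Start: 1992-02-16, add 71 days
February 1992 has 29 days: 29 - 16 = 13 days to February 29 -> 58 left
March 1992 has 31 days -> 27 left
April 1992: 27 <= 30 -> lands on April 27

Result: 1992-04-27


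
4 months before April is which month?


April is month 4
4 - 4 = 0; wrap: 0 + 12 = 12

December


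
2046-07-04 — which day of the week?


Date: July 4, 2046
Anchor: Jan 1, 2046. With p = 2046 - 1 = 2045: (p + p//4 - p//100 + p//400) mod 7 = (2045 + 511 - 20 + 5) mod 7 = 2541 mod 7 = 0 -> Monday (Mon=0 ... Sun=6)
Days before July (Jan-Jun): 181; offset = 181 + 4 - 1 = 184
Weekday index = (0 + 184) mod 7 = 2

Day of the week: Wednesday


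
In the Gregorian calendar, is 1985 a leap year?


Gregorian leap year rule: divisible by 4, but not by 100, unless also by 400.
1985 is not divisible by 4 -> not a leap year

No


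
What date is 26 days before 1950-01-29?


Start: 1950-01-29, subtract 26 days
29 - 26 = 3 stays within January 1950

Result: 1950-01-03


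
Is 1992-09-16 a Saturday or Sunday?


Anchor: Jan 1, 1992. With p = 1992 - 1 = 1991: (p + p//4 - p//100 + p//400) mod 7 = (1991 + 497 - 19 + 4) mod 7 = 2473 mod 7 = 2 -> Wednesday (Mon=0 ... Sun=6)
Day of year: 260; offset = 259
Weekday index = (2 + 259) mod 7 = 2 -> Wednesday
Weekend days: Saturday, Sunday

No


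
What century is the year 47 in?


Century = (year - 1) // 100 + 1
= (47 - 1) // 100 + 1
= 46 // 100 + 1
= 0 + 1

1st century


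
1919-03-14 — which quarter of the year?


Month: March (month 3)
Q1: Jan-Mar, Q2: Apr-Jun, Q3: Jul-Sep, Q4: Oct-Dec

Q1


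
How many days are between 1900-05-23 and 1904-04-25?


From 1900-05-23 to 1904-04-25
1900-05-23: days before May = 31 + 28 + 31 + 30 = 120 (1900 is not a leap year); day of year = 120 + 23 = 143
1904-04-25: days before April = 31 + 29 + 31 = 91 (1904 is a leap year); day of year = 91 + 25 = 116
Rest of 1900: 365 - 143 = 222
Full years 1901 (365), 1902 (365), 1903 (365): 1095
Total = 222 + 1095 + 116 = 1433

1433 days


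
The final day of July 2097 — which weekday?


July 2097 has 31 days
Anchor: Jan 1, 2097. With p = 2097 - 1 = 2096: (p + p//4 - p//100 + p//400) mod 7 = (2096 + 524 - 20 + 5) mod 7 = 2605 mod 7 = 1 -> Tuesday (Mon=0 ... Sun=6)
Days before July (Jan-Jun): 181; July 1 index = (1 + 181) mod 7 = 0 -> Monday
Last day offset: 31 - 1 = 30 days
Weekday index = (0 + 30) mod 7 = 2

Wednesday, July 31


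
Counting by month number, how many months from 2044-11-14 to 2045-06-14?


From November 2044 to June 2045
1 year * 12 = 12 months, minus 5 months = 7

7 months


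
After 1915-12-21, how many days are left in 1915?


Day of year: 355 of 365
Remaining = 365 - 355

10 days


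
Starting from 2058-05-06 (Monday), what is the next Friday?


Current: Monday
Target: Friday
Days ahead: 4

Next Friday: 2058-05-10


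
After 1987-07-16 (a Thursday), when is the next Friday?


Current: Thursday
Target: Friday
Days ahead: 1

Next Friday: 1987-07-17


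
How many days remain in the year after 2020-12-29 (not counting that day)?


Day of year: 364 of 366
Remaining = 366 - 364

2 days


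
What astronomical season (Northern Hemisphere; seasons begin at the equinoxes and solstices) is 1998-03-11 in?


Date: March 11
Astronomical Winter (approx.; exact equinox/solstice day varies by year): December 21 to March 19
March 11 falls within the Winter window

Winter


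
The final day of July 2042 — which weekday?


July 2042 has 31 days
Anchor: Jan 1, 2042. With p = 2042 - 1 = 2041: (p + p//4 - p//100 + p//400) mod 7 = (2041 + 510 - 20 + 5) mod 7 = 2536 mod 7 = 2 -> Wednesday (Mon=0 ... Sun=6)
Days before July (Jan-Jun): 181; July 1 index = (2 + 181) mod 7 = 1 -> Tuesday
Last day offset: 31 - 1 = 30 days
Weekday index = (1 + 30) mod 7 = 3

Thursday, July 31


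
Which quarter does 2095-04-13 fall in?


Month: April (month 4)
Q1: Jan-Mar, Q2: Apr-Jun, Q3: Jul-Sep, Q4: Oct-Dec

Q2


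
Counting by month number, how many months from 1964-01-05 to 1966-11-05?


From January 1964 to November 1966
2 years * 12 = 24 months, plus 10 months = 34

34 months


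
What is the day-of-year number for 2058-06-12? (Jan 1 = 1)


Date: June 12, 2058
Days in months 1 through 5: 151
Plus 12 days in June

Day of year: 163


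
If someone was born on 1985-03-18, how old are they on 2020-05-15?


Birth: 1985-03-18
Reference: 2020-05-15
Year difference: 2020 - 1985 = 35

35 years old


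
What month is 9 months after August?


August is month 8
8 + 9 = 17; wrap: 17 - 12 = 5

May


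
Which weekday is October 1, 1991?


Target: October 1, 1991
Anchor: Jan 1, 1991. With p = 1991 - 1 = 1990: (p + p//4 - p//100 + p//400) mod 7 = (1990 + 497 - 19 + 4) mod 7 = 2472 mod 7 = 1 -> Tuesday (Mon=0 ... Sun=6)
Days before October (Jan-Sep): 273 days
Weekday index = (1 + 273) mod 7 = 1

Tuesday


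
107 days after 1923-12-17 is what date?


Start: 1923-12-17, add 107 days
December 1923 has 31 days: 31 - 17 = 14 days to December 31 -> 93 left
January 1924 has 31 days -> 62 left
February 1924 has 29 days -> 33 left
March 1924 has 31 days -> 2 left
April 1924: 2 <= 30 -> lands on April 2

Result: 1924-04-02


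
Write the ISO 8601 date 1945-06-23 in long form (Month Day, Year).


ISO 1945-06-23 parses as year=1945, month=06, day=23
Month 6 -> June

June 23, 1945


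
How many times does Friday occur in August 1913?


August 1913 has 31 days
Anchor: Jan 1, 1913. With p = 1913 - 1 = 1912: (p + p//4 - p//100 + p//400) mod 7 = (1912 + 478 - 19 + 4) mod 7 = 2375 mod 7 = 2 -> Wednesday (Mon=0 ... Sun=6)
Days before August (Jan-Jul): 212; August 1 index = (2 + 212) mod 7 = 4 -> Friday
First Friday is August 1
Fridays: 1, 8, 15, 22, 29

5 Fridays


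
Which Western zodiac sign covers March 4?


Date: March 4
Conventional tropical zodiac dates: Pisces from February 19 onward; Aries starts March 21
March 4 falls within the Pisces range

Pisces


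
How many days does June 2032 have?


June 2032

30 days


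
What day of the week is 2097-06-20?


Date: June 20, 2097
Anchor: Jan 1, 2097. With p = 2097 - 1 = 2096: (p + p//4 - p//100 + p//400) mod 7 = (2096 + 524 - 20 + 5) mod 7 = 2605 mod 7 = 1 -> Tuesday (Mon=0 ... Sun=6)
Days before June (Jan-May): 151; offset = 151 + 20 - 1 = 170
Weekday index = (1 + 170) mod 7 = 3

Day of the week: Thursday


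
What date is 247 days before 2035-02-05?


Start: 2035-02-05, subtract 247 days
Back 5 days from February 5 reaches January 31, 2035 -> 242 left
January 2035 has 31 days -> back to December 31, 2034 -> 211 left
December 2034 has 31 days -> back to November 30, 2034 -> 180 left
November 2034 has 30 days -> back to October 31, 2034 -> 150 left
October 2034 has 31 days -> back to September 30, 2034 -> 119 left
September 2034 has 30 days -> back to August 31, 2034 -> 89 left
August 2034 has 31 days -> back to July 31, 2034 -> 58 left
July 2034 has 31 days -> back to June 30, 2034 -> 27 left
June 2034: 30 - 27 = 3 -> lands on June 3

Result: 2034-06-03


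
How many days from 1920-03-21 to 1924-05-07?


From 1920-03-21 to 1924-05-07
1920-03-21: days before March = 31 + 29 = 60 (1920 is a leap year); day of year = 60 + 21 = 81
1924-05-07: days before May = 31 + 29 + 31 + 30 = 121 (1924 is a leap year); day of year = 121 + 7 = 128
Rest of 1920: 366 - 81 = 285
Full years 1921 (365), 1922 (365), 1923 (365): 1095
Total = 285 + 1095 + 128 = 1508

1508 days


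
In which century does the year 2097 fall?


Century = (year - 1) // 100 + 1
= (2097 - 1) // 100 + 1
= 2096 // 100 + 1
= 20 + 1

21st century


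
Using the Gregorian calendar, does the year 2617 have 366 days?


Gregorian leap year rule: divisible by 4, but not by 100, unless also by 400.
2617 is not divisible by 4 -> not a leap year

No


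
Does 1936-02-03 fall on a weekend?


Anchor: Jan 1, 1936. With p = 1936 - 1 = 1935: (p + p//4 - p//100 + p//400) mod 7 = (1935 + 483 - 19 + 4) mod 7 = 2403 mod 7 = 2 -> Wednesday (Mon=0 ... Sun=6)
Day of year: 34; offset = 33
Weekday index = (2 + 33) mod 7 = 0 -> Monday
Weekend days: Saturday, Sunday

No


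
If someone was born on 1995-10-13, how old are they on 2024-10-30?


Birth: 1995-10-13
Reference: 2024-10-30
Year difference: 2024 - 1995 = 29

29 years old


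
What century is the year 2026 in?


Century = (year - 1) // 100 + 1
= (2026 - 1) // 100 + 1
= 2025 // 100 + 1
= 20 + 1

21st century


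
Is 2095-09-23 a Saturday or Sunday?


Anchor: Jan 1, 2095. With p = 2095 - 1 = 2094: (p + p//4 - p//100 + p//400) mod 7 = (2094 + 523 - 20 + 5) mod 7 = 2602 mod 7 = 5 -> Saturday (Mon=0 ... Sun=6)
Day of year: 266; offset = 265
Weekday index = (5 + 265) mod 7 = 4 -> Friday
Weekend days: Saturday, Sunday

No


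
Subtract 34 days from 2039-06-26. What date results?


Start: 2039-06-26, subtract 34 days
Back 26 days from June 26 reaches May 31, 2039 -> 8 left
May 2039: 31 - 8 = 23 -> lands on May 23

Result: 2039-05-23


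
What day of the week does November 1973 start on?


Target: November 1, 1973
Anchor: Jan 1, 1973. With p = 1973 - 1 = 1972: (p + p//4 - p//100 + p//400) mod 7 = (1972 + 493 - 19 + 4) mod 7 = 2450 mod 7 = 0 -> Monday (Mon=0 ... Sun=6)
Days before November (Jan-Oct): 304 days
Weekday index = (0 + 304) mod 7 = 3

Thursday


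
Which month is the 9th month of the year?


Month 9 of 12

September


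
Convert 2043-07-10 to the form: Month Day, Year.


ISO 2043-07-10 parses as year=2043, month=07, day=10
Month 7 -> July

July 10, 2043


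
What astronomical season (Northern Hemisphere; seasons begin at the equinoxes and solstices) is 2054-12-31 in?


Date: December 31
Astronomical Winter (approx.; exact equinox/solstice day varies by year): December 21 to March 19
December 31 falls within the Winter window

Winter


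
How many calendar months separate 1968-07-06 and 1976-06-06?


From July 1968 to June 1976
8 years * 12 = 96 months, minus 1 month = 95

95 months


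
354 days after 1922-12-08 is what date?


Start: 1922-12-08, add 354 days
December 1922 has 31 days: 31 - 8 = 23 days to December 31 -> 331 left
January 1923 has 31 days -> 300 left
February 1923 has 28 days -> 272 left
March 1923 has 31 days -> 241 left
April 1923 has 30 days -> 211 left
May 1923 has 31 days -> 180 left
June 1923 has 30 days -> 150 left
July 1923 has 31 days -> 119 left
August 1923 has 31 days -> 88 left
September 1923 has 30 days -> 58 left
October 1923 has 31 days -> 27 left
November 1923: 27 <= 30 -> lands on November 27

Result: 1923-11-27


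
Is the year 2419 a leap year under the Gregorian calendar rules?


Gregorian leap year rule: divisible by 4, but not by 100, unless also by 400.
2419 is not divisible by 4 -> not a leap year

No


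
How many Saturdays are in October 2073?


October 2073 has 31 days
Anchor: Jan 1, 2073. With p = 2073 - 1 = 2072: (p + p//4 - p//100 + p//400) mod 7 = (2072 + 518 - 20 + 5) mod 7 = 2575 mod 7 = 6 -> Sunday (Mon=0 ... Sun=6)
Days before October (Jan-Sep): 273; October 1 index = (6 + 273) mod 7 = 6 -> Sunday
First Saturday is October 7
Saturdays: 7, 14, 21, 28

4 Saturdays


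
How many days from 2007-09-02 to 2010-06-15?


From 2007-09-02 to 2010-06-15
2007-09-02: days before September = 31 + 28 + 31 + 30 + 31 + 30 + 31 + 31 = 243 (2007 is not a leap year); day of year = 243 + 2 = 245
2010-06-15: days before June = 31 + 28 + 31 + 30 + 31 = 151 (2010 is not a leap year); day of year = 151 + 15 = 166
Rest of 2007: 365 - 245 = 120
Full years 2008 (366), 2009 (365): 731
Total = 120 + 731 + 166 = 1017

1017 days


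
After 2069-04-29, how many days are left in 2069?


Day of year: 119 of 365
Remaining = 365 - 119

246 days


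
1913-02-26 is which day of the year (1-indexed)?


Date: February 26, 1913
Days in months 1 through 1: 31
Plus 26 days in February

Day of year: 57


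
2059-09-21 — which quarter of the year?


Month: September (month 9)
Q1: Jan-Mar, Q2: Apr-Jun, Q3: Jul-Sep, Q4: Oct-Dec

Q3


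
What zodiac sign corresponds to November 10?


Date: November 10
Conventional tropical zodiac dates: Scorpio from October 23 onward; Sagittarius starts November 22
November 10 falls within the Scorpio range

Scorpio


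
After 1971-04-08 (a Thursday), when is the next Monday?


Current: Thursday
Target: Monday
Days ahead: 4

Next Monday: 1971-04-12


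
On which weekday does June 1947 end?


June 1947 has 30 days
Anchor: Jan 1, 1947. With p = 1947 - 1 = 1946: (p + p//4 - p//100 + p//400) mod 7 = (1946 + 486 - 19 + 4) mod 7 = 2417 mod 7 = 2 -> Wednesday (Mon=0 ... Sun=6)
Days before June (Jan-May): 151; June 1 index = (2 + 151) mod 7 = 6 -> Sunday
Last day offset: 30 - 1 = 29 days
Weekday index = (6 + 29) mod 7 = 0

Monday, June 30


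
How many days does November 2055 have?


November 2055

30 days


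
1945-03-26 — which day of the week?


Date: March 26, 1945
Anchor: Jan 1, 1945. With p = 1945 - 1 = 1944: (p + p//4 - p//100 + p//400) mod 7 = (1944 + 486 - 19 + 4) mod 7 = 2415 mod 7 = 0 -> Monday (Mon=0 ... Sun=6)
Days before March (Jan-Feb): 59; offset = 59 + 26 - 1 = 84
Weekday index = (0 + 84) mod 7 = 0

Day of the week: Monday


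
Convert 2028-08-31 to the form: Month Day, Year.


ISO 2028-08-31 parses as year=2028, month=08, day=31
Month 8 -> August

August 31, 2028


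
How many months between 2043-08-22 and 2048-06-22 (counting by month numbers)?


From August 2043 to June 2048
5 years * 12 = 60 months, minus 2 months = 58

58 months


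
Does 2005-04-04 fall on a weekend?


Anchor: Jan 1, 2005. With p = 2005 - 1 = 2004: (p + p//4 - p//100 + p//400) mod 7 = (2004 + 501 - 20 + 5) mod 7 = 2490 mod 7 = 5 -> Saturday (Mon=0 ... Sun=6)
Day of year: 94; offset = 93
Weekday index = (5 + 93) mod 7 = 0 -> Monday
Weekend days: Saturday, Sunday

No


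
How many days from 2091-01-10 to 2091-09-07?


From 2091-01-10 to 2091-09-07
2091-01-10: day of year = 10
2091-09-07: days before September = 31 + 28 + 31 + 30 + 31 + 30 + 31 + 31 = 243 (2091 is not a leap year); day of year = 243 + 7 = 250
Same year: 250 - 10 = 240

240 days


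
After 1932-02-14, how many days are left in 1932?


Day of year: 45 of 366
Remaining = 366 - 45

321 days


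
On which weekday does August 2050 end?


August 2050 has 31 days
Anchor: Jan 1, 2050. With p = 2050 - 1 = 2049: (p + p//4 - p//100 + p//400) mod 7 = (2049 + 512 - 20 + 5) mod 7 = 2546 mod 7 = 5 -> Saturday (Mon=0 ... Sun=6)
Days before August (Jan-Jul): 212; August 1 index = (5 + 212) mod 7 = 0 -> Monday
Last day offset: 31 - 1 = 30 days
Weekday index = (0 + 30) mod 7 = 2

Wednesday, August 31
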